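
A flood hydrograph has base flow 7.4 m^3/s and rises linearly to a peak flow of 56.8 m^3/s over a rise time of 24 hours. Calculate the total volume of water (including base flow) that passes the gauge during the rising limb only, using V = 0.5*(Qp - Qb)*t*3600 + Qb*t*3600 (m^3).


V = 0.5*(56.8 - 7.4)*24*3600 + 7.4*24*3600 = 2.7734e+06 m^3


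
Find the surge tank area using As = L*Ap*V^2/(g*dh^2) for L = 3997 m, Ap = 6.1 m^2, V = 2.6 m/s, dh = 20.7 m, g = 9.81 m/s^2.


As = 3997 * 6.1 * 2.6^2 / (9.81 * 20.7^2) = 39.2104 m^2


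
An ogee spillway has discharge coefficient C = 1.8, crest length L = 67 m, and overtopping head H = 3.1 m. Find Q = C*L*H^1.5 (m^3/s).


Q = 1.8 * 67 * 3.1^1.5 = 658.2485 m^3/s


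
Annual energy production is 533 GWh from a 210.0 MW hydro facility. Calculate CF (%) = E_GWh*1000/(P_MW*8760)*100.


CF = 533 * 1000 / (210.0 * 8760) * 100 = 28.9737 %


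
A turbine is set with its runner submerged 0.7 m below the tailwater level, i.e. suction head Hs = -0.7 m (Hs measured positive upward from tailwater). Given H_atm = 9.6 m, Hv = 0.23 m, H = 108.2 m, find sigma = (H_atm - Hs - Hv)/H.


sigma = (9.6 - (-0.7) - 0.23) / 108.2 = 0.0931


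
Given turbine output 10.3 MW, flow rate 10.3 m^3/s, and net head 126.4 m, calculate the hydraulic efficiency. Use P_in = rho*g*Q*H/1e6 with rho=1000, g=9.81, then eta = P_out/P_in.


P_in = 1000 * 9.81 * 10.3 * 126.4 / 1e6 = 12.7718 MW
eta = 10.3 / 12.7718 = 0.8065


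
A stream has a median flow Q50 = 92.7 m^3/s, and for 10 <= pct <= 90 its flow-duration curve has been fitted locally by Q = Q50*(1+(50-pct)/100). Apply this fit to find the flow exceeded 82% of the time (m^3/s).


Q = 92.7 * (1 + (50 - 82)/100) = 63.0360 m^3/s


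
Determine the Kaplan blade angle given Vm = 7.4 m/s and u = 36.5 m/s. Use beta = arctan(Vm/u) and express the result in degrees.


beta = arctan(7.4 / 36.5) = 11.4608 degrees


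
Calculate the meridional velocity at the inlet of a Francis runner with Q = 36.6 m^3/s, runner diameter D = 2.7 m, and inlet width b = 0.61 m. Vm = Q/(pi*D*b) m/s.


Vm = 36.6 / (pi * 2.7 * 0.61) = 7.0736 m/s


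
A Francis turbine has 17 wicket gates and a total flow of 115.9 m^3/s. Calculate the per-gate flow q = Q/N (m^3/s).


q = 115.9 / 17 = 6.8176 m^3/s


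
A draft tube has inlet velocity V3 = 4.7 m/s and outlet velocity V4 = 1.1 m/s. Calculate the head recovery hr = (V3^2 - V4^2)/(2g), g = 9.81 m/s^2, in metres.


hr = (4.7^2 - 1.1^2) / (2*9.81) = 1.0642 m


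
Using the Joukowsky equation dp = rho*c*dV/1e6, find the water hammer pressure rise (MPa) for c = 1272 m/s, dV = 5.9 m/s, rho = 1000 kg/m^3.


dp = 1000 * 1272 * 5.9 / 1e6 = 7.5048 MPa


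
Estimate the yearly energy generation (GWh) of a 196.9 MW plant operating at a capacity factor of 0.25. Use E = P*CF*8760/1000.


E = 196.9 * 0.25 * 8760 / 1000 = 431.2110 GWh


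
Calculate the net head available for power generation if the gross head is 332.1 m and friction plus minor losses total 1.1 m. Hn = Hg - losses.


Hn = 332.1 - 1.1 = 331.0000 m


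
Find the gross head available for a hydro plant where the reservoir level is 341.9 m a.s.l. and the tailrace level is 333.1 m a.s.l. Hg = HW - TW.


Hg = 341.9 - 333.1 = 8.8000 m


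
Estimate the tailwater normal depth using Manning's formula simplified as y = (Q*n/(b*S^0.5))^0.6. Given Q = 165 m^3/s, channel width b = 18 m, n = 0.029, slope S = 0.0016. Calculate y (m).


y = (165 * 0.029 / (18 * 0.0016^0.5))^0.6 = 3.1155 m


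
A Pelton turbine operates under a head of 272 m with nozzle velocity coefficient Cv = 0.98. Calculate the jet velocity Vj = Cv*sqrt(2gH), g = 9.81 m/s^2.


Vj = 0.98 * sqrt(2*9.81*272) = 71.5913 m/s


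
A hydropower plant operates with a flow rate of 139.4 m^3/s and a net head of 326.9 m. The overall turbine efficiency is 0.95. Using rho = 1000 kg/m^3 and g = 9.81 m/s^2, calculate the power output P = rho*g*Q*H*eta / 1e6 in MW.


P = 1000 * 9.81 * 139.4 * 326.9 * 0.95 / 1e6 = 424.6883 MW


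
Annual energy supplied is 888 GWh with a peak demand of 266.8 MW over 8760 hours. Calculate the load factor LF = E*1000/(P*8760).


LF = 888 * 1000 / (266.8 * 8760) = 0.3799


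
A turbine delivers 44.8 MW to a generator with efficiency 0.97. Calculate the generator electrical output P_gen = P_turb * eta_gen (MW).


P_gen = 44.8 * 0.97 = 43.4560 MW


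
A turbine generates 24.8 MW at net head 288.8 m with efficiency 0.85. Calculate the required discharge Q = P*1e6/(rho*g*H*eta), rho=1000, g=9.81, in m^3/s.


Q = 24.8 * 1e6 / (1000 * 9.81 * 288.8 * 0.85) = 10.2983 m^3/s


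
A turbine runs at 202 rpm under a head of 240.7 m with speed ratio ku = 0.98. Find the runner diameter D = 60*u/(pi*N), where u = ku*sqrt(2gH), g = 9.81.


u = 0.98 * sqrt(2*9.81*240.7) = 67.3463 m/s
D = 60 * 67.3463 / (pi * 202) = 6.3674 m


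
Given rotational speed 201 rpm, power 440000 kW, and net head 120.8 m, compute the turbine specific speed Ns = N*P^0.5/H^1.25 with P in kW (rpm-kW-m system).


Ns = 201 * 440000^0.5 / 120.8^1.25 = 332.9191


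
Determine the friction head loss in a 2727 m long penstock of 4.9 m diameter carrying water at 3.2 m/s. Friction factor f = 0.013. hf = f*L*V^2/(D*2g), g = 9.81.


hf = 0.013 * 2727 * 3.2^2 / (4.9 * 2 * 9.81) = 3.7760 m


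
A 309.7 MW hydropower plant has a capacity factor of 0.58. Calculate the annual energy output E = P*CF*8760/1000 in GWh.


E = 309.7 * 0.58 * 8760 / 1000 = 1573.5238 GWh


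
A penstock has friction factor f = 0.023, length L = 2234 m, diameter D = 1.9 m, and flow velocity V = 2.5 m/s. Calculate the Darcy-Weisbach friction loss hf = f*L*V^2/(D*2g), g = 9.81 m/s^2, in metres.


hf = 0.023 * 2234 * 2.5^2 / (1.9 * 2 * 9.81) = 8.6147 m


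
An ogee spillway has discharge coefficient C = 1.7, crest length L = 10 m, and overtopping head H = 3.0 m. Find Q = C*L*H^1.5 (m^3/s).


Q = 1.7 * 10 * 3.0^1.5 = 88.3346 m^3/s


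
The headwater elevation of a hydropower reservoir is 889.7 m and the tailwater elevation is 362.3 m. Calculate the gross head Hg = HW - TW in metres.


Hg = 889.7 - 362.3 = 527.4000 m


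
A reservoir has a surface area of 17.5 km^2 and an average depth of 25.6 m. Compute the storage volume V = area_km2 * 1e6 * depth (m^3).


V = 17.5 * 1e6 * 25.6 = 4.4800e+08 m^3


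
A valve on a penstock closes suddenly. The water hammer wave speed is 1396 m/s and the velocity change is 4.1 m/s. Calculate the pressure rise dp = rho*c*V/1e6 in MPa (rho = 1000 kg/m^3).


dp = 1000 * 1396 * 4.1 / 1e6 = 5.7236 MPa


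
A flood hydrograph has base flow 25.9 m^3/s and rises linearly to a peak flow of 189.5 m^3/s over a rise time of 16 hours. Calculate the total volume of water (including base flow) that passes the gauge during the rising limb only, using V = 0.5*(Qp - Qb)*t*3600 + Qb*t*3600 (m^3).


V = 0.5*(189.5 - 25.9)*16*3600 + 25.9*16*3600 = 6.2035e+06 m^3


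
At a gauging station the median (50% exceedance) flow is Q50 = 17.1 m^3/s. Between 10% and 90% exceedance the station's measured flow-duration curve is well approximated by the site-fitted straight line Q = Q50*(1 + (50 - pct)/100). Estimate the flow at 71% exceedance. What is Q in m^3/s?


Q = 17.1 * (1 + (50 - 71)/100) = 13.5090 m^3/s


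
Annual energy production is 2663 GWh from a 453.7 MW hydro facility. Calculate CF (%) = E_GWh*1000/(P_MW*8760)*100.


CF = 2663 * 1000 / (453.7 * 8760) * 100 = 67.0036 %


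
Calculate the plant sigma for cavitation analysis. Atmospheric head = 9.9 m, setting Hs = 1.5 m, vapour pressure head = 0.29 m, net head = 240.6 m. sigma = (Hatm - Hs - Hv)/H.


sigma = (9.9 - 1.5 - 0.29) / 240.6 = 0.0337


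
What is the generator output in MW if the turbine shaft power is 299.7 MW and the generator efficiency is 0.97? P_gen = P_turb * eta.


P_gen = 299.7 * 0.97 = 290.7090 MW


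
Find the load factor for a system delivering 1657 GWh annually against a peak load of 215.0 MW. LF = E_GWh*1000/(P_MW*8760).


LF = 1657 * 1000 / (215.0 * 8760) = 0.8798


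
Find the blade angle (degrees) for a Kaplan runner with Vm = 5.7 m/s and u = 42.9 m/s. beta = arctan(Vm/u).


beta = arctan(5.7 / 42.9) = 7.5684 degrees


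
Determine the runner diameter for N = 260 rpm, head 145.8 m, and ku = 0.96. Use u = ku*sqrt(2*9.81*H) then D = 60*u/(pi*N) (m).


u = 0.96 * sqrt(2*9.81*145.8) = 51.3452 m/s
D = 60 * 51.3452 / (pi * 260) = 3.7716 m


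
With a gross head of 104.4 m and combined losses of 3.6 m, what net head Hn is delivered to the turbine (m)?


Hn = 104.4 - 3.6 = 100.8000 m


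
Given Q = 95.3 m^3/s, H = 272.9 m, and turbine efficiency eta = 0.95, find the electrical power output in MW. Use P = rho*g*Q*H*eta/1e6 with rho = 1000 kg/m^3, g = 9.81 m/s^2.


P = 1000 * 9.81 * 95.3 * 272.9 * 0.95 / 1e6 = 242.3757 MW


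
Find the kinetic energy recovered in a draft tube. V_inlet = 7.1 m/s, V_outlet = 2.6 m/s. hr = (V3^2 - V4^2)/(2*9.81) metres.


hr = (7.1^2 - 2.6^2) / (2*9.81) = 2.2248 m


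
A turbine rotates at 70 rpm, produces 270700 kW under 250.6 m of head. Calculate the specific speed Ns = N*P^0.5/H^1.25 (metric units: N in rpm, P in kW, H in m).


Ns = 70 * 270700^0.5 / 250.6^1.25 = 36.5272


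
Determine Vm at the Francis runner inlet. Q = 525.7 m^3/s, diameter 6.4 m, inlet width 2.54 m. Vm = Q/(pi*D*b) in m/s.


Vm = 525.7 / (pi * 6.4 * 2.54) = 10.2938 m/s


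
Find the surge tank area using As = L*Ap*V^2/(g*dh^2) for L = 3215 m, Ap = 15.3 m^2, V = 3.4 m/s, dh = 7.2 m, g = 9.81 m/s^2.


As = 3215 * 15.3 * 3.4^2 / (9.81 * 7.2^2) = 1118.1401 m^2


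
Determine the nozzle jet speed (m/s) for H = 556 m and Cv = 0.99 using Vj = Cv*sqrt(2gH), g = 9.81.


Vj = 0.99 * sqrt(2*9.81*556) = 103.4004 m/s


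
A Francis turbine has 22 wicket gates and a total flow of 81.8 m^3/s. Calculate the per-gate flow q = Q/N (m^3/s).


q = 81.8 / 22 = 3.7182 m^3/s


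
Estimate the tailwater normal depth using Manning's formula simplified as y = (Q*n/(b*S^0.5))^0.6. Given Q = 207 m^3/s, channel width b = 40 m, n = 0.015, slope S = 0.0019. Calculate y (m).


y = (207 * 0.015 / (40 * 0.0019^0.5))^0.6 = 1.4138 m


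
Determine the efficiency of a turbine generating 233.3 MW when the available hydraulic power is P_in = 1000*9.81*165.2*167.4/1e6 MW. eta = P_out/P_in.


P_in = 1000 * 9.81 * 165.2 * 167.4 / 1e6 = 271.2904 MW
eta = 233.3 / 271.2904 = 0.8600


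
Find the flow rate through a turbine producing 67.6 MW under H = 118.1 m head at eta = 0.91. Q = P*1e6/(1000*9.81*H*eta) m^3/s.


Q = 67.6 * 1e6 / (1000 * 9.81 * 118.1 * 0.91) = 64.1189 m^3/s


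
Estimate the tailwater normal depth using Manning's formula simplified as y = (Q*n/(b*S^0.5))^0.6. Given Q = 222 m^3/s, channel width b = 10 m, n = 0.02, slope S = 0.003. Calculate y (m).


y = (222 * 0.02 / (10 * 0.003^0.5))^0.6 = 3.5099 m


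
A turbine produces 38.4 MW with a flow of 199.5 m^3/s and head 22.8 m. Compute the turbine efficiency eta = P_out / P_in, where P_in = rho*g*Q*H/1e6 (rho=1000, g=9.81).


P_in = 1000 * 9.81 * 199.5 * 22.8 / 1e6 = 44.6218 MW
eta = 38.4 / 44.6218 = 0.8606


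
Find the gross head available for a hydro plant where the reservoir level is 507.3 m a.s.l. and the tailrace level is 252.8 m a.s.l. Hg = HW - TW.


Hg = 507.3 - 252.8 = 254.5000 m


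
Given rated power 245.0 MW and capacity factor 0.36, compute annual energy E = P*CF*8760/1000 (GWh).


E = 245.0 * 0.36 * 8760 / 1000 = 772.6320 GWh


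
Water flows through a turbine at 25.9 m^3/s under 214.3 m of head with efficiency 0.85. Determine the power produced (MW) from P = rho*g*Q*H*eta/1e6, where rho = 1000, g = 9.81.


P = 1000 * 9.81 * 25.9 * 214.3 * 0.85 / 1e6 = 46.2818 MW


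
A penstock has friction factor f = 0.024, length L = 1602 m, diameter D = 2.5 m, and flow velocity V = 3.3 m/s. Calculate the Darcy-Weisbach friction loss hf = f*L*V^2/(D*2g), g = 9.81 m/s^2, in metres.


hf = 0.024 * 1602 * 3.3^2 / (2.5 * 2 * 9.81) = 8.5362 m


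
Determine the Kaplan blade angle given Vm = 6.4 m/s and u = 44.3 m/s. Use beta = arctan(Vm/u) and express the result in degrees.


beta = arctan(6.4 / 44.3) = 8.2206 degrees


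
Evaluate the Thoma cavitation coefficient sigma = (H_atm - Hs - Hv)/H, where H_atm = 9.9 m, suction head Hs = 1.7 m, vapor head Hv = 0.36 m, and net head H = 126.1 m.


sigma = (9.9 - 1.7 - 0.36) / 126.1 = 0.0622


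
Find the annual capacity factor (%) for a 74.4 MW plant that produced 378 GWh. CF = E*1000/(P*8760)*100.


CF = 378 * 1000 / (74.4 * 8760) * 100 = 57.9982 %


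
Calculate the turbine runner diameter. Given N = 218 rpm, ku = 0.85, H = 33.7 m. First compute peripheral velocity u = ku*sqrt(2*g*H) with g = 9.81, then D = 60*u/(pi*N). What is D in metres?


u = 0.85 * sqrt(2*9.81*33.7) = 21.8566 m/s
D = 60 * 21.8566 / (pi * 218) = 1.9148 m


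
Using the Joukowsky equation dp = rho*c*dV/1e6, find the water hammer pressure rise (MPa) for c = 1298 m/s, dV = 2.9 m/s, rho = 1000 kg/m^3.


dp = 1000 * 1298 * 2.9 / 1e6 = 3.7642 MPa


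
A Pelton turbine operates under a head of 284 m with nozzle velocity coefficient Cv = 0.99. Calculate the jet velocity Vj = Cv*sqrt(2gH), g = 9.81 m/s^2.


Vj = 0.99 * sqrt(2*9.81*284) = 73.8999 m/s


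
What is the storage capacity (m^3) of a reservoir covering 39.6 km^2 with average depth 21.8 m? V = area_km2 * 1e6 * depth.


V = 39.6 * 1e6 * 21.8 = 8.6328e+08 m^3


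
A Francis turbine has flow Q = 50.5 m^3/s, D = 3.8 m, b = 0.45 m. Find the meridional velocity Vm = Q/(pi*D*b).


Vm = 50.5 / (pi * 3.8 * 0.45) = 9.4004 m/s


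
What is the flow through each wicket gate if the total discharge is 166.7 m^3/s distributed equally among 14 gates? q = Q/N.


q = 166.7 / 14 = 11.9071 m^3/s


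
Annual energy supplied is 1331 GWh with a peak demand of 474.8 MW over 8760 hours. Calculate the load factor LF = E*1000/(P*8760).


LF = 1331 * 1000 / (474.8 * 8760) = 0.3200


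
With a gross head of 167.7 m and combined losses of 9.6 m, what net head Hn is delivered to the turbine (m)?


Hn = 167.7 - 9.6 = 158.1000 m


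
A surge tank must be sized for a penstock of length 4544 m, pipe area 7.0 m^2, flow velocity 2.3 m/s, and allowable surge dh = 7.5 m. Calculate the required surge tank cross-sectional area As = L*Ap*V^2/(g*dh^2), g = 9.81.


As = 4544 * 7.0 * 2.3^2 / (9.81 * 7.5^2) = 304.9302 m^2


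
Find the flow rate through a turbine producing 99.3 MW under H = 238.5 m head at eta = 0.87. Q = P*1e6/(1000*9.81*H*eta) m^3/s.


Q = 99.3 * 1e6 / (1000 * 9.81 * 238.5 * 0.87) = 48.7835 m^3/s


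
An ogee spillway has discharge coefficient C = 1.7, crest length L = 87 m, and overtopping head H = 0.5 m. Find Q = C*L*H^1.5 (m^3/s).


Q = 1.7 * 87 * 0.5^1.5 = 52.2905 m^3/s


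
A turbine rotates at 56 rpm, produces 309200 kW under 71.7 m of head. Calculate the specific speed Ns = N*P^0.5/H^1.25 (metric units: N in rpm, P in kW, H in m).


Ns = 56 * 309200^0.5 / 71.7^1.25 = 149.2481


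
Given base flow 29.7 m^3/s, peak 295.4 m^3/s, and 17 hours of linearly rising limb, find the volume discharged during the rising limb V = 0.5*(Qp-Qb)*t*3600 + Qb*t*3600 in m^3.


V = 0.5*(295.4 - 29.7)*17*3600 + 29.7*17*3600 = 9.9481e+06 m^3


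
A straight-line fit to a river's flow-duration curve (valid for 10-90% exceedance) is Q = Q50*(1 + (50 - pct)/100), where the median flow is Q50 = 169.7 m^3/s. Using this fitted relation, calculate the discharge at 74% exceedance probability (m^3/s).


Q = 169.7 * (1 + (50 - 74)/100) = 128.9720 m^3/s


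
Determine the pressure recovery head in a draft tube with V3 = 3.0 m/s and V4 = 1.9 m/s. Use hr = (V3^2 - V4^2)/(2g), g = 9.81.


hr = (3.0^2 - 1.9^2) / (2*9.81) = 0.2747 m


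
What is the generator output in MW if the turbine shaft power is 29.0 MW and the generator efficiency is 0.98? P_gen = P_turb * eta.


P_gen = 29.0 * 0.98 = 28.4200 MW


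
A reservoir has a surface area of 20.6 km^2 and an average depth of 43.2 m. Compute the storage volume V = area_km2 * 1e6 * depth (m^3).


V = 20.6 * 1e6 * 43.2 = 8.8992e+08 m^3


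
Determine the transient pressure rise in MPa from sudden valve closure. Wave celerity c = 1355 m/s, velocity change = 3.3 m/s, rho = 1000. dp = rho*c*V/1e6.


dp = 1000 * 1355 * 3.3 / 1e6 = 4.4715 MPa


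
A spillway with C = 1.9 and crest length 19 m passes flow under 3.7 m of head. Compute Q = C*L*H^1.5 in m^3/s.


Q = 1.9 * 19 * 3.7^1.5 = 256.9270 m^3/s


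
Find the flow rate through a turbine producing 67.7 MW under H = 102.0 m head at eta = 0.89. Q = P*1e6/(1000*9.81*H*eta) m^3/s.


Q = 67.7 * 1e6 / (1000 * 9.81 * 102.0 * 0.89) = 76.0203 m^3/s


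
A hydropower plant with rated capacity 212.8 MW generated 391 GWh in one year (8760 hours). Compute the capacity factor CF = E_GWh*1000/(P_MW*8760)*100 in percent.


CF = 391 * 1000 / (212.8 * 8760) * 100 = 20.9750 %


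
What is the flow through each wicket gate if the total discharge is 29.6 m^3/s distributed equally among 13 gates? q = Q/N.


q = 29.6 / 13 = 2.2769 m^3/s


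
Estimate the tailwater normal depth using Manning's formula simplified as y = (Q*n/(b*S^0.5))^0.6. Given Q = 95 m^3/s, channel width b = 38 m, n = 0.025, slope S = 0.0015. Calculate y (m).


y = (95 * 0.025 / (38 * 0.0015^0.5))^0.6 = 1.3326 m


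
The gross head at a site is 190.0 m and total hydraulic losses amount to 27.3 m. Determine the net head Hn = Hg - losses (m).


Hn = 190.0 - 27.3 = 162.7000 m


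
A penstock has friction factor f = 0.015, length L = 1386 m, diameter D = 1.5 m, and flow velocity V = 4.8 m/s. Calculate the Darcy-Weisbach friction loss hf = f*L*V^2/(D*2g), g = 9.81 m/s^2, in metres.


hf = 0.015 * 1386 * 4.8^2 / (1.5 * 2 * 9.81) = 16.2760 m


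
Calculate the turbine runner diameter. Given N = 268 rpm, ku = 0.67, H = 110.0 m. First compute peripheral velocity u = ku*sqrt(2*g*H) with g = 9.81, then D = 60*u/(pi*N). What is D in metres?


u = 0.67 * sqrt(2*9.81*110.0) = 31.1258 m/s
D = 60 * 31.1258 / (pi * 268) = 2.2181 m


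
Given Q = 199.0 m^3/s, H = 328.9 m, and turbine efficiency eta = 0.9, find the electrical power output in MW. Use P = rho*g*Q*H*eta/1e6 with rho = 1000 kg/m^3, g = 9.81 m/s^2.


P = 1000 * 9.81 * 199.0 * 328.9 * 0.9 / 1e6 = 577.8678 MW


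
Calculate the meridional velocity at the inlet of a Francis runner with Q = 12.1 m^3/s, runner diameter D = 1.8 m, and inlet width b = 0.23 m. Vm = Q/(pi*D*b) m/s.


Vm = 12.1 / (pi * 1.8 * 0.23) = 9.3033 m/s


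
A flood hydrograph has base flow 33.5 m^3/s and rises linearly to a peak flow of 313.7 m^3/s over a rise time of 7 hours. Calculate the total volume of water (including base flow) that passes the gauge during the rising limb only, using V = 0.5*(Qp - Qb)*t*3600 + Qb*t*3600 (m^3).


V = 0.5*(313.7 - 33.5)*7*3600 + 33.5*7*3600 = 4.3747e+06 m^3


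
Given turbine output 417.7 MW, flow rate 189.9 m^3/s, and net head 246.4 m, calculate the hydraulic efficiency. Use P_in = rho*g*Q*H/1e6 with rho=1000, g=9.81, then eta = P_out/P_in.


P_in = 1000 * 9.81 * 189.9 * 246.4 / 1e6 = 459.0232 MW
eta = 417.7 / 459.0232 = 0.9100


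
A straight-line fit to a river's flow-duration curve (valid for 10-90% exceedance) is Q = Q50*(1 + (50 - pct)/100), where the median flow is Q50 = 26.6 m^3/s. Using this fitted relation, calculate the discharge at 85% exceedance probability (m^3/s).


Q = 26.6 * (1 + (50 - 85)/100) = 17.2900 m^3/s


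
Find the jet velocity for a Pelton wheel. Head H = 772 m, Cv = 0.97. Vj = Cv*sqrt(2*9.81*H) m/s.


Vj = 0.97 * sqrt(2*9.81*772) = 119.3795 m/s


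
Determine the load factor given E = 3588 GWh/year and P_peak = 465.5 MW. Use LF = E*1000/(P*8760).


LF = 3588 * 1000 / (465.5 * 8760) = 0.8799


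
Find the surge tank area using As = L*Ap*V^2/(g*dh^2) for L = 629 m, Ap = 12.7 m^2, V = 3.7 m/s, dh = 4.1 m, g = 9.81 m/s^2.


As = 629 * 12.7 * 3.7^2 / (9.81 * 4.1^2) = 663.1642 m^2


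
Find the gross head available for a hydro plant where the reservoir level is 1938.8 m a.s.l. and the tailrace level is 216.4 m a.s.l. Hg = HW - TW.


Hg = 1938.8 - 216.4 = 1722.4000 m


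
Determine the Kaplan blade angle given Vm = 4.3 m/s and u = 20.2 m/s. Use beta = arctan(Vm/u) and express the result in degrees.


beta = arctan(4.3 / 20.2) = 12.0173 degrees


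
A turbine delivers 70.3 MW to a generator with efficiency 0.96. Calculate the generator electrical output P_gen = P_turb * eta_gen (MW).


P_gen = 70.3 * 0.96 = 67.4880 MW


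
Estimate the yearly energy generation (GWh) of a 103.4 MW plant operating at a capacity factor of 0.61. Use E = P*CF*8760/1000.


E = 103.4 * 0.61 * 8760 / 1000 = 552.5282 GWh


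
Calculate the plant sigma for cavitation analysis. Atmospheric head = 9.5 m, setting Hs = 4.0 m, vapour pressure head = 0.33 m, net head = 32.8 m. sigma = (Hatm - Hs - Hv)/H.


sigma = (9.5 - 4.0 - 0.33) / 32.8 = 0.1576


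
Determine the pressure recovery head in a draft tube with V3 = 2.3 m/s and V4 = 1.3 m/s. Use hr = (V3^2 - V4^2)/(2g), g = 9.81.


hr = (2.3^2 - 1.3^2) / (2*9.81) = 0.1835 m


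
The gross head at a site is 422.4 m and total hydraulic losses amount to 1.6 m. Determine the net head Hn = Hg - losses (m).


Hn = 422.4 - 1.6 = 420.8000 m


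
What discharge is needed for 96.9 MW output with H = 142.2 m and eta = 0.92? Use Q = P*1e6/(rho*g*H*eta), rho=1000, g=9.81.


Q = 96.9 * 1e6 / (1000 * 9.81 * 142.2 * 0.92) = 75.5035 m^3/s


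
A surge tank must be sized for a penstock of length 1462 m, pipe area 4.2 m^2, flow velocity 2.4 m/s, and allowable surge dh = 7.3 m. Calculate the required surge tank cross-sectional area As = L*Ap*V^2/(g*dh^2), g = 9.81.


As = 1462 * 4.2 * 2.4^2 / (9.81 * 7.3^2) = 67.6557 m^2


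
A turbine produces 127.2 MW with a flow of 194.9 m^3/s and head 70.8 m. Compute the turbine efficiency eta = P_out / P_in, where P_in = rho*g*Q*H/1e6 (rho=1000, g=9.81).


P_in = 1000 * 9.81 * 194.9 * 70.8 / 1e6 = 135.3674 MW
eta = 127.2 / 135.3674 = 0.9397


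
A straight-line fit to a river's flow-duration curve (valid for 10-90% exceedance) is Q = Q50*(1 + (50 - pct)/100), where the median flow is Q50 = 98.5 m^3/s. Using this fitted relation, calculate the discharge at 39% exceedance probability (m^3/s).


Q = 98.5 * (1 + (50 - 39)/100) = 109.3350 m^3/s


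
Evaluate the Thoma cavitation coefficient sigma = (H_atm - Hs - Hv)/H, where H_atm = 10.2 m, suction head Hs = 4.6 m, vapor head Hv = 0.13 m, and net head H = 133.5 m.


sigma = (10.2 - 4.6 - 0.13) / 133.5 = 0.0410


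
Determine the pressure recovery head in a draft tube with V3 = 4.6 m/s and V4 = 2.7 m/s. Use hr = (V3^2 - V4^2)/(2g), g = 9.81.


hr = (4.6^2 - 2.7^2) / (2*9.81) = 0.7069 m


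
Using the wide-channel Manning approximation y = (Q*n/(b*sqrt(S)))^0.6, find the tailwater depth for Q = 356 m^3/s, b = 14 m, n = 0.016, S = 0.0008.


y = (356 * 0.016 / (14 * 0.0008^0.5))^0.6 = 4.9515 m


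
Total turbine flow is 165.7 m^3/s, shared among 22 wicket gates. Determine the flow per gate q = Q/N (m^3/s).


q = 165.7 / 22 = 7.5318 m^3/s


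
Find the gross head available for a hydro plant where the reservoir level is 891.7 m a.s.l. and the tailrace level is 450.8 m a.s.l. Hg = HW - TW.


Hg = 891.7 - 450.8 = 440.9000 m


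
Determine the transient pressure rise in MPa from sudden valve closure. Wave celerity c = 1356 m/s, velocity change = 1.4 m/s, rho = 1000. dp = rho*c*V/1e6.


dp = 1000 * 1356 * 1.4 / 1e6 = 1.8984 MPa


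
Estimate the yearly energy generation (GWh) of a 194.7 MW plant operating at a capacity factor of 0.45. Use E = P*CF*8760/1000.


E = 194.7 * 0.45 * 8760 / 1000 = 767.5074 GWh


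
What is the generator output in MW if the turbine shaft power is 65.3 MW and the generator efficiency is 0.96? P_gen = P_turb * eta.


P_gen = 65.3 * 0.96 = 62.6880 MW


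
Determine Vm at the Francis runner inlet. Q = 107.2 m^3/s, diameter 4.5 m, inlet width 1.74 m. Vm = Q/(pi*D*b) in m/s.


Vm = 107.2 / (pi * 4.5 * 1.74) = 4.3580 m/s


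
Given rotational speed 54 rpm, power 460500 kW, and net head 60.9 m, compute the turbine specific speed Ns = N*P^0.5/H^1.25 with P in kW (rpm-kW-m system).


Ns = 54 * 460500^0.5 / 60.9^1.25 = 215.3957


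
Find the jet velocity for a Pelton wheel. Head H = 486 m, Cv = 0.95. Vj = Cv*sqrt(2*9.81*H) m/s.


Vj = 0.95 * sqrt(2*9.81*486) = 92.7665 m/s


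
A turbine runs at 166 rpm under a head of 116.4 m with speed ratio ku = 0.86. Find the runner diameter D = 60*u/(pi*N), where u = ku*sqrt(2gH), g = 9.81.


u = 0.86 * sqrt(2*9.81*116.4) = 41.0984 m/s
D = 60 * 41.0984 / (pi * 166) = 4.7284 m


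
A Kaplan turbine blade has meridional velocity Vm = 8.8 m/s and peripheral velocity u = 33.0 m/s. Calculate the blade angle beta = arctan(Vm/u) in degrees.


beta = arctan(8.8 / 33.0) = 14.9314 degrees


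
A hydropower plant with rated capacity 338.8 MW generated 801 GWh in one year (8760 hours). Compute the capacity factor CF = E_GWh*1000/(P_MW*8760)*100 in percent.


CF = 801 * 1000 / (338.8 * 8760) * 100 = 26.9889 %


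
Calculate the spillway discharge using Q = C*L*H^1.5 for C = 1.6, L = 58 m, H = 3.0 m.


Q = 1.6 * 58 * 3.0^1.5 = 482.2029 m^3/s


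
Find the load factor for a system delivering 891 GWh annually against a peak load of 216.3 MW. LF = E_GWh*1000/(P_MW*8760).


LF = 891 * 1000 / (216.3 * 8760) = 0.4702


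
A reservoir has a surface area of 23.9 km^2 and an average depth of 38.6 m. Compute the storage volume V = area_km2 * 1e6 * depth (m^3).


V = 23.9 * 1e6 * 38.6 = 9.2254e+08 m^3


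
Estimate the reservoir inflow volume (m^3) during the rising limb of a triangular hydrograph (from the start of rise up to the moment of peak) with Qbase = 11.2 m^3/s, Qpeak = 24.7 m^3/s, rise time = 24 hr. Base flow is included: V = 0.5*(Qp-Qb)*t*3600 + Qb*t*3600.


V = 0.5*(24.7 - 11.2)*24*3600 + 11.2*24*3600 = 1.5509e+06 m^3


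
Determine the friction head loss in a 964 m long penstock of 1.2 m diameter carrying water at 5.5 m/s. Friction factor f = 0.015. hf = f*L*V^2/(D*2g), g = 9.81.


hf = 0.015 * 964 * 5.5^2 / (1.2 * 2 * 9.81) = 18.5786 m


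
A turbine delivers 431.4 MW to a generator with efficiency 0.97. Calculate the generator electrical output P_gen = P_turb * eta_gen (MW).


P_gen = 431.4 * 0.97 = 418.4580 MW


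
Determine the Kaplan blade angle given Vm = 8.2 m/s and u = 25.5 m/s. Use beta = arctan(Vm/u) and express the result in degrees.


beta = arctan(8.2 / 25.5) = 17.8262 degrees


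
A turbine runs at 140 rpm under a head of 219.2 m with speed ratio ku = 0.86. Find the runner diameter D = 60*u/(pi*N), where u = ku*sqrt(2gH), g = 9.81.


u = 0.86 * sqrt(2*9.81*219.2) = 56.3986 m/s
D = 60 * 56.3986 / (pi * 140) = 7.6938 m


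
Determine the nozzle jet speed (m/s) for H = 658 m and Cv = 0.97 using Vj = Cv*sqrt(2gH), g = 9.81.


Vj = 0.97 * sqrt(2*9.81*658) = 110.2133 m/s


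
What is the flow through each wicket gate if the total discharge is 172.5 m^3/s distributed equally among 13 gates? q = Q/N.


q = 172.5 / 13 = 13.2692 m^3/s


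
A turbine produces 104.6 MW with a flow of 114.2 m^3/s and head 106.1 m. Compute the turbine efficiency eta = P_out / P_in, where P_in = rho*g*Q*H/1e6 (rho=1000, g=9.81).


P_in = 1000 * 9.81 * 114.2 * 106.1 / 1e6 = 118.8640 MW
eta = 104.6 / 118.8640 = 0.8800


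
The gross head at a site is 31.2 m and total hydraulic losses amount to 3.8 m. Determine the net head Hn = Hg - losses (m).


Hn = 31.2 - 3.8 = 27.4000 m


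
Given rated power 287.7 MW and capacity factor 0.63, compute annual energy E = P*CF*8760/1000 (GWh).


E = 287.7 * 0.63 * 8760 / 1000 = 1587.7588 GWh


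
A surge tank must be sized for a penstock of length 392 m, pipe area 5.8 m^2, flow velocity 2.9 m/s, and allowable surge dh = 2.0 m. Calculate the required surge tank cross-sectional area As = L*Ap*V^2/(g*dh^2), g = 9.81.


As = 392 * 5.8 * 2.9^2 / (9.81 * 2.0^2) = 487.2828 m^2


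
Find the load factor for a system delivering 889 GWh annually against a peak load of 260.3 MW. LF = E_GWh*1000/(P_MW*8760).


LF = 889 * 1000 / (260.3 * 8760) = 0.3899


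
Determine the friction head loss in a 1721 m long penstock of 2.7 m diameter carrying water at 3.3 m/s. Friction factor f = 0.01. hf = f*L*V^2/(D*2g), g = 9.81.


hf = 0.01 * 1721 * 3.3^2 / (2.7 * 2 * 9.81) = 3.5379 m


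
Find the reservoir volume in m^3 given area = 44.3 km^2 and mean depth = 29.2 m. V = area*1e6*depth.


V = 44.3 * 1e6 * 29.2 = 1.2936e+09 m^3


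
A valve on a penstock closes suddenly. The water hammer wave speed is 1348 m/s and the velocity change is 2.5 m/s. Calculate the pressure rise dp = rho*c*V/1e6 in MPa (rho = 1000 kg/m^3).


dp = 1000 * 1348 * 2.5 / 1e6 = 3.3700 MPa


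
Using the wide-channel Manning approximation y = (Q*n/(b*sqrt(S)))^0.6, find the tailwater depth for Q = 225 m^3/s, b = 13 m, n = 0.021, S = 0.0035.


y = (225 * 0.021 / (13 * 0.0035^0.5))^0.6 = 2.9720 m


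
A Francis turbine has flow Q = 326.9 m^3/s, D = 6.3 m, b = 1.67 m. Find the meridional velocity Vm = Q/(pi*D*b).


Vm = 326.9 / (pi * 6.3 * 1.67) = 9.8903 m/s


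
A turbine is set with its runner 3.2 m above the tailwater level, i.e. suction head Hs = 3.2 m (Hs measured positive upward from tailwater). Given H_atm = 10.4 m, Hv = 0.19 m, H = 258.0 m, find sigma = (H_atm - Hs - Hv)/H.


sigma = (10.4 - 3.2 - 0.19) / 258.0 = 0.0272


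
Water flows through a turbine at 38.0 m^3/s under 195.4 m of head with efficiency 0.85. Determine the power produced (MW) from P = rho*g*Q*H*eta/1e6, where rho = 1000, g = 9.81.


P = 1000 * 9.81 * 38.0 * 195.4 * 0.85 / 1e6 = 61.9150 MW


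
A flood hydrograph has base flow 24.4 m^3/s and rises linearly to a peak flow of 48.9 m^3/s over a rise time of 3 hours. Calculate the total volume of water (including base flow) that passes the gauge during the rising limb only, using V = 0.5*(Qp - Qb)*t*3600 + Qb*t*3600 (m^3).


V = 0.5*(48.9 - 24.4)*3*3600 + 24.4*3*3600 = 395820.0000 m^3


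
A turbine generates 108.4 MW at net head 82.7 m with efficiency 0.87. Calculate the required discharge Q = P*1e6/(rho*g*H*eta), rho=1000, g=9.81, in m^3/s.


Q = 108.4 * 1e6 / (1000 * 9.81 * 82.7 * 0.87) = 153.5803 m^3/s


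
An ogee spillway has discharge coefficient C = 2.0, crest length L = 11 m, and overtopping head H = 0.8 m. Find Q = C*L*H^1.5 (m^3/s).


Q = 2.0 * 11 * 0.8^1.5 = 15.7419 m^3/s


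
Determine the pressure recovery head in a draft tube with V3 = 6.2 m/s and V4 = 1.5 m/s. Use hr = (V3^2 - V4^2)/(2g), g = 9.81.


hr = (6.2^2 - 1.5^2) / (2*9.81) = 1.8445 m


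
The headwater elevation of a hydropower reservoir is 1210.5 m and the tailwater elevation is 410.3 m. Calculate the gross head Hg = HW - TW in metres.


Hg = 1210.5 - 410.3 = 800.2000 m


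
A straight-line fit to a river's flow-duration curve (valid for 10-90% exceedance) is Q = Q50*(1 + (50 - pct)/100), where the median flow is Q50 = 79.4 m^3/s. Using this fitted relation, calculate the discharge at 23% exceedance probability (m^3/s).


Q = 79.4 * (1 + (50 - 23)/100) = 100.8380 m^3/s


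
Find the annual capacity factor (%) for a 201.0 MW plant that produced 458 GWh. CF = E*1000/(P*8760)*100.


CF = 458 * 1000 / (201.0 * 8760) * 100 = 26.0115 %


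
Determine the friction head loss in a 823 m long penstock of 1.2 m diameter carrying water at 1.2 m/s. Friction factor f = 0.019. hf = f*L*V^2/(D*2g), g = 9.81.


hf = 0.019 * 823 * 1.2^2 / (1.2 * 2 * 9.81) = 0.9564 m


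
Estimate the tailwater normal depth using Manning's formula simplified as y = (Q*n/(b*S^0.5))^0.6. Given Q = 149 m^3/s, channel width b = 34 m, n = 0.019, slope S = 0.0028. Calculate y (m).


y = (149 * 0.019 / (34 * 0.0028^0.5))^0.6 = 1.3126 m


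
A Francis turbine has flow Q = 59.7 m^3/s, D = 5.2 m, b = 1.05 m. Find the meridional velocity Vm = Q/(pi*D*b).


Vm = 59.7 / (pi * 5.2 * 1.05) = 3.4804 m/s


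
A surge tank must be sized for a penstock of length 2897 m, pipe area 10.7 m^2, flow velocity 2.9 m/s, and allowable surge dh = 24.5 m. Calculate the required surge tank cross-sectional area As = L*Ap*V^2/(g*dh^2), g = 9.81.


As = 2897 * 10.7 * 2.9^2 / (9.81 * 24.5^2) = 44.2718 m^2


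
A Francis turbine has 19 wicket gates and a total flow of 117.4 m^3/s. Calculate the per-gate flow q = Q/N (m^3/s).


q = 117.4 / 19 = 6.1789 m^3/s


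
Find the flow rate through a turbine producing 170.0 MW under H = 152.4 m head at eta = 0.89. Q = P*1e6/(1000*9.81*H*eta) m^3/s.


Q = 170.0 * 1e6 / (1000 * 9.81 * 152.4 * 0.89) = 127.7630 m^3/s


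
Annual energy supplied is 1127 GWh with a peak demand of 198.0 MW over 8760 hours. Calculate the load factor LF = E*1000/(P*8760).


LF = 1127 * 1000 / (198.0 * 8760) = 0.6498


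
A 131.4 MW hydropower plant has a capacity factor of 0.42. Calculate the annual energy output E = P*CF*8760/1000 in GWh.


E = 131.4 * 0.42 * 8760 / 1000 = 483.4469 GWh


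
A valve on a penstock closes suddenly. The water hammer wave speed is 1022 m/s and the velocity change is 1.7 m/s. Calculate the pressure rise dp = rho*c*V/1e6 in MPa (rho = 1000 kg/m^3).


dp = 1000 * 1022 * 1.7 / 1e6 = 1.7374 MPa


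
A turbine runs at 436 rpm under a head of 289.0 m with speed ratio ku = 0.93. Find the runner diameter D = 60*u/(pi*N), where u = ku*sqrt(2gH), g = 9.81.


u = 0.93 * sqrt(2*9.81*289.0) = 70.0296 m/s
D = 60 * 70.0296 / (pi * 436) = 3.0676 m


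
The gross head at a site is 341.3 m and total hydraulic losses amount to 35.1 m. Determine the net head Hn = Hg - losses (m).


Hn = 341.3 - 35.1 = 306.2000 m


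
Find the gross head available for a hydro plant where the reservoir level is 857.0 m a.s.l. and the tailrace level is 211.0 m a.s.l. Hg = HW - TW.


Hg = 857.0 - 211.0 = 646.0000 m


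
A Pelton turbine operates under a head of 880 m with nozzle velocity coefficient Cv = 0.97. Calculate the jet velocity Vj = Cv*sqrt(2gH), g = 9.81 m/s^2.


Vj = 0.97 * sqrt(2*9.81*880) = 127.4567 m/s


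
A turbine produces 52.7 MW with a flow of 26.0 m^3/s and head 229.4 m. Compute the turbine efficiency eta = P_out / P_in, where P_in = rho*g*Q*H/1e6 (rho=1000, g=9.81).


P_in = 1000 * 9.81 * 26.0 * 229.4 / 1e6 = 58.5108 MW
eta = 52.7 / 58.5108 = 0.9007


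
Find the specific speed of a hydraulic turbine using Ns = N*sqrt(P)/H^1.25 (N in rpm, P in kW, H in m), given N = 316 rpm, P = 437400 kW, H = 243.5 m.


Ns = 316 * 437400^0.5 / 243.5^1.25 = 217.2715


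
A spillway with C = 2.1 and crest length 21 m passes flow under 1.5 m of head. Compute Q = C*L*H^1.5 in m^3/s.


Q = 2.1 * 21 * 1.5^1.5 = 81.0169 m^3/s


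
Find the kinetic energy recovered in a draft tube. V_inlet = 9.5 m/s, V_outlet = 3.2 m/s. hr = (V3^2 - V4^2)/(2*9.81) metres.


hr = (9.5^2 - 3.2^2) / (2*9.81) = 4.0780 m


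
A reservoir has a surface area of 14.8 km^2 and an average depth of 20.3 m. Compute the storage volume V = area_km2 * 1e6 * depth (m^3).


V = 14.8 * 1e6 * 20.3 = 3.0044e+08 m^3


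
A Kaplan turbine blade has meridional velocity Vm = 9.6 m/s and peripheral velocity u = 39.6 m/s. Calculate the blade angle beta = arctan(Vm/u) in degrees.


beta = arctan(9.6 / 39.6) = 13.6270 degrees


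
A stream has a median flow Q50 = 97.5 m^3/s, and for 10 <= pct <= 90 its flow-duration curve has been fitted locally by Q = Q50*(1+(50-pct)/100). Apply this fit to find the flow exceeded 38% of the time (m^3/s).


Q = 97.5 * (1 + (50 - 38)/100) = 109.2000 m^3/s


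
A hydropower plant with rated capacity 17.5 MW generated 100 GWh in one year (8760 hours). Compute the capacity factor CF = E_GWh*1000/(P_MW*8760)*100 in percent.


CF = 100 * 1000 / (17.5 * 8760) * 100 = 65.2316 %


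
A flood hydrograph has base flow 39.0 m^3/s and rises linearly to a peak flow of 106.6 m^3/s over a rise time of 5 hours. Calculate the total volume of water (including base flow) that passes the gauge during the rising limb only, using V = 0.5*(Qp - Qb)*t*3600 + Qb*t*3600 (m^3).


V = 0.5*(106.6 - 39.0)*5*3600 + 39.0*5*3600 = 1.3104e+06 m^3


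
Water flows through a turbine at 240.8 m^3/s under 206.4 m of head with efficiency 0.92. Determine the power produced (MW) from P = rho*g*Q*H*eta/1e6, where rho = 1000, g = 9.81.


P = 1000 * 9.81 * 240.8 * 206.4 * 0.92 / 1e6 = 448.5625 MW


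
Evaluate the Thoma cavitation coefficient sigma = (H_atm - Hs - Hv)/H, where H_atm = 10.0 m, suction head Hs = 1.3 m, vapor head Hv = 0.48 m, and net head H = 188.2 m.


sigma = (10.0 - 1.3 - 0.48) / 188.2 = 0.0437


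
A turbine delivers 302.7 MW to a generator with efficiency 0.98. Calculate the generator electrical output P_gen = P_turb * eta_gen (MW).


P_gen = 302.7 * 0.98 = 296.6460 MW


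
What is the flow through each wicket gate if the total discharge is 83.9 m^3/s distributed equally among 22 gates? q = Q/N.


q = 83.9 / 22 = 3.8136 m^3/s


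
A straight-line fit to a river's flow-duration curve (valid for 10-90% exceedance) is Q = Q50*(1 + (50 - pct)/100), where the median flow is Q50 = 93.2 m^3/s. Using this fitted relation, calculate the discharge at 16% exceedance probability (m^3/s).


Q = 93.2 * (1 + (50 - 16)/100) = 124.8880 m^3/s


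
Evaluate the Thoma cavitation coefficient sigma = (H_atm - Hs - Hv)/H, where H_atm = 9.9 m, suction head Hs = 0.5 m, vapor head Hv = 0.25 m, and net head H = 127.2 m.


sigma = (9.9 - 0.5 - 0.25) / 127.2 = 0.0719


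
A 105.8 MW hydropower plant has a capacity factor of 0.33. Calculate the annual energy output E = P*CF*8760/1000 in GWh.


E = 105.8 * 0.33 * 8760 / 1000 = 305.8466 GWh


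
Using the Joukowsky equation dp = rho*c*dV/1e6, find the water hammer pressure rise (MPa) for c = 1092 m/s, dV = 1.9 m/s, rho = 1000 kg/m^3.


dp = 1000 * 1092 * 1.9 / 1e6 = 2.0748 MPa


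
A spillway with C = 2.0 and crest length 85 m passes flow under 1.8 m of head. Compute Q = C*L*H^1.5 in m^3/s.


Q = 2.0 * 85 * 1.8^1.5 = 410.5421 m^3/s


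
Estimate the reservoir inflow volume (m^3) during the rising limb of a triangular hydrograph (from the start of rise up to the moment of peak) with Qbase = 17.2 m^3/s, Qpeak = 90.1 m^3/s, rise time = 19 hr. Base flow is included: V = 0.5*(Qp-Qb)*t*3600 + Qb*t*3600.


V = 0.5*(90.1 - 17.2)*19*3600 + 17.2*19*3600 = 3.6697e+06 m^3


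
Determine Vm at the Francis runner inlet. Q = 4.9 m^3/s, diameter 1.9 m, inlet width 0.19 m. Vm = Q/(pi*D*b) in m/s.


Vm = 4.9 / (pi * 1.9 * 0.19) = 4.3205 m/s


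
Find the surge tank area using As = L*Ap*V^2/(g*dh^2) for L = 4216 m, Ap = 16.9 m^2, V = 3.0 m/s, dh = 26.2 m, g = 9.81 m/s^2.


As = 4216 * 16.9 * 3.0^2 / (9.81 * 26.2^2) = 95.2266 m^2


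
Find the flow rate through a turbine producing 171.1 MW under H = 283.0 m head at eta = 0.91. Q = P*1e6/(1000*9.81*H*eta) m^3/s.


Q = 171.1 * 1e6 / (1000 * 9.81 * 283.0 * 0.91) = 67.7256 m^3/s


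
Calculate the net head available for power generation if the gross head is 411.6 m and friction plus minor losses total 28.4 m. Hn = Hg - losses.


Hn = 411.6 - 28.4 = 383.2000 m


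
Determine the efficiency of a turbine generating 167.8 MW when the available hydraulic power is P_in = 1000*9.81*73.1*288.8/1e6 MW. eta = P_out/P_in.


P_in = 1000 * 9.81 * 73.1 * 288.8 / 1e6 = 207.1017 MW
eta = 167.8 / 207.1017 = 0.8102


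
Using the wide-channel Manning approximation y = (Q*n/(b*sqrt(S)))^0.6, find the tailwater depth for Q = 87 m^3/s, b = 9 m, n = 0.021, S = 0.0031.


y = (87 * 0.021 / (9 * 0.0031^0.5))^0.6 = 2.1731 m
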